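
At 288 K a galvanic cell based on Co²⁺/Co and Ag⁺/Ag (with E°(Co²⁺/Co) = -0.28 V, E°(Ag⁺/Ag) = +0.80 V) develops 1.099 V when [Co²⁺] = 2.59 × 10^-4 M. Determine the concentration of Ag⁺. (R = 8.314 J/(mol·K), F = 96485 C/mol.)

From the Nernst equation, ln Q = nF(E° − E)/RT = 2×96485×(1.08 − 1.099)/(8.314×288) = -1.531, so Q = 0.216.
With Q = [Co²⁺]/[Ag⁺]^2 and the known concentrations, [Ag⁺]^2 in the denominator gives [Ag⁺] = 0.035 M.

0.035 M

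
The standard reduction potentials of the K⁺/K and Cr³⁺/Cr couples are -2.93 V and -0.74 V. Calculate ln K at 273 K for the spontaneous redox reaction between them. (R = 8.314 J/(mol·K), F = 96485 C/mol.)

E°_cell = -0.74 − (-2.93) = 2.19 V, with n = 3 electrons transferred.
At equilibrium E = 0, so the Nernst equation gives ln K = nFE°/RT = (3)(96485)(2.19)/((8.314)(273)) = 279.29.

ln K = 279.3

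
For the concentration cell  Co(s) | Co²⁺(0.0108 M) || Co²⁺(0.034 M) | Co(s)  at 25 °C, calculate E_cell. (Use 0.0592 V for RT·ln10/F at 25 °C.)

Both half-cells are Co²⁺/Co, so E°_cell = 0. The concentrated side is the cathode; the cell reaction moves Co²⁺ from high to low concentration with n = 2.
Q = [Co²⁺]_dilute/[Co²⁺]_conc = 0.0108/0.034 = 0.318.
E = 0 − (0.0592/2) log Q = −(0.0592/2)(-0.498) = 0.0147 V.

0.015 V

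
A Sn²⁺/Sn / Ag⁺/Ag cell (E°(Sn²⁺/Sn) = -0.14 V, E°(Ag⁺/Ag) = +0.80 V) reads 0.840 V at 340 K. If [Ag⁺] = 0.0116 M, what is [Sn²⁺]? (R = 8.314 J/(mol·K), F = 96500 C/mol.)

From the Nernst equation, ln Q = nF(E° − E)/RT = 2×96500×(0.94 − 0.840)/(8.314×340) = 6.828, so Q = 923.
With Q = [Sn²⁺]/[Ag⁺]^2 and the known concentrations, [Sn²⁺] in the numerator gives [Sn²⁺] = 0.12 M.

0.12 M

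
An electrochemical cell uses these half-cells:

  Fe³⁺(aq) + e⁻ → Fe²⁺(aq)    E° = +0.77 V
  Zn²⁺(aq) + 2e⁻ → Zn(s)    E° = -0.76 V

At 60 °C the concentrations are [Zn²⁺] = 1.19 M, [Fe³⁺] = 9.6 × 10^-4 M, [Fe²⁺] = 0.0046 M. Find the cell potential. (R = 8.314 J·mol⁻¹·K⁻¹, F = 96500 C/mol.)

1.48 V

The Fe³⁺/Fe²⁺ couple has the higher reduction potential and acts as the cathode, so E°_cell = +0.77 − (-0.76) = 1.53 V.
Balancing electrons gives n = 2; the reaction quotient is Q = [Zn²⁺]·[Fe²⁺]^2/[Fe³⁺]^2 = 27.3.
E = E° − (RT/nF) ln Q = 1.53 − (8.314×333)/(2×96500) × (3.308) = 1.530 − 0.047 = 1.483 V.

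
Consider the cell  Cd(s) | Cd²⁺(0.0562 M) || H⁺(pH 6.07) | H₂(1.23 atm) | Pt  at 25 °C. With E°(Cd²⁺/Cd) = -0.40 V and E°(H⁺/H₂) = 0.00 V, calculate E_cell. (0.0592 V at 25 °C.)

0.075 V

The hydrogen couple is the cathode, so E°_cell = 0.40 V; n = 2.
[H⁺] = 10^(−6.07) = 8.5 × 10^-7 M, and Q = [Cd²⁺]·P(H₂) / [H⁺]^2 = 9.54 × 10^10.
E = E° − (0.0592/2) log Q = 0.40 − (0.0592/2)(10.980) = 0.075 V.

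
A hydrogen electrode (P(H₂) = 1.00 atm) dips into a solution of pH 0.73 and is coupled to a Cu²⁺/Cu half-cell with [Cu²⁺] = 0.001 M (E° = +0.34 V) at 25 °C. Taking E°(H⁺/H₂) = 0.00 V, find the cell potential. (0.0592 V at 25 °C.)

0.29 V

The Cu²⁺/Cu couple is the cathode, so E°_cell = 0.34 V; n = 2.
[H⁺] = 10^(−0.73) = 0.19 M, and Q = [H⁺]^2 / ([Cu²⁺]·P(H₂)) = 34.7.
E = E° − (0.0592/2) log Q = 0.34 − (0.0592/2)(1.540) = 0.294 V.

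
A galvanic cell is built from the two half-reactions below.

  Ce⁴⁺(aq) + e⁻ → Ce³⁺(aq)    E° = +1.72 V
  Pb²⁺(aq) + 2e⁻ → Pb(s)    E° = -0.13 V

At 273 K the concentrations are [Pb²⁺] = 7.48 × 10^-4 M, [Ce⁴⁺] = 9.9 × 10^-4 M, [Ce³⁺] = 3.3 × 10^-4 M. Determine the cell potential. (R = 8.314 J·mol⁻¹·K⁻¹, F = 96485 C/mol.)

1.96 V

The Ce⁴⁺/Ce³⁺ couple has the higher reduction potential and acts as the cathode, so E°_cell = +1.72 − (-0.13) = 1.85 V.
Balancing electrons gives n = 2; the reaction quotient is Q = [Pb²⁺]·[Ce³⁺]^2/[Ce⁴⁺]^2 = 8.31 × 10^-5.
E = E° − (RT/nF) ln Q = 1.85 − (8.314×273)/(2×96485) × (-9.395) = 1.850 + 0.111 = 1.961 V.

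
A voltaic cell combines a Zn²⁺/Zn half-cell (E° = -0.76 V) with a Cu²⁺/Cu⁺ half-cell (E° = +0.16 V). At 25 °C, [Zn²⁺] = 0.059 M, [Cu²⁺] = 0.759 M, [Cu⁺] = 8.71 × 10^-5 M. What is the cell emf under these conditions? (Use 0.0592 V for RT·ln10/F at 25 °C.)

1.19 V

The Cu²⁺/Cu⁺ couple has the higher reduction potential and acts as the cathode, so E°_cell = +0.16 − (-0.76) = 0.92 V.
Balancing electrons gives n = 2; the reaction quotient is Q = [Zn²⁺]·[Cu⁺]^2/[Cu²⁺]^2 = 7.77 × 10^-10.
At 25 °C, E = E° − (0.0592/n) log Q = 0.92 − (0.0592/2)(-9.110) = 0.920 + 0.270 = 1.190 V.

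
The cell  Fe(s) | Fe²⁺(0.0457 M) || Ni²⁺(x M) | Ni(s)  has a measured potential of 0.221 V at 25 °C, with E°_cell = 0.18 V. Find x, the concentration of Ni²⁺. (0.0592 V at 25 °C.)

From the Nernst equation, log Q = n(E° − E)/0.0592 = 2(0.18 − 0.221)/0.0592 = -1.385, so Q = 0.0412.
With Q = [Fe²⁺]/[Ni²⁺] and the known concentrations, [Ni²⁺] in the denominator gives [Ni²⁺] = 1.1 M.

1.1 M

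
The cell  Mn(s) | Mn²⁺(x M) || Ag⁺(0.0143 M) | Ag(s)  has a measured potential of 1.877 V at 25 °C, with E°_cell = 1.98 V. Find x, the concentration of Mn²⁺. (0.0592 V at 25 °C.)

0.62 M

From the Nernst equation, log Q = n(E° − E)/0.0592 = 2(1.98 − 1.877)/0.0592 = 3.480, so Q = 3020.
With Q = [Mn²⁺]/[Ag⁺]^2 and the known concentrations, [Mn²⁺] in the numerator gives [Mn²⁺] = 0.62 M.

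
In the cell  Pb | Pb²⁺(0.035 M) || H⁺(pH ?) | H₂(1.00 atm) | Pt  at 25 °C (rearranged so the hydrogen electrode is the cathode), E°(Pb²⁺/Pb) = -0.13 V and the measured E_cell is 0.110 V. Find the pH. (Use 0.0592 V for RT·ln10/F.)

pH = 1.07

E°_cell = 0.13 V and n = 2.
log Q = n(E° − E)/0.0592 = 2×(0.13 − 0.110)/0.0592 = 0.676.
With Q = [Pb²⁺]·P(H₂) / [H⁺]^2, solving for [H⁺] gives log[H⁺] = -1.066, so pH = 1.07.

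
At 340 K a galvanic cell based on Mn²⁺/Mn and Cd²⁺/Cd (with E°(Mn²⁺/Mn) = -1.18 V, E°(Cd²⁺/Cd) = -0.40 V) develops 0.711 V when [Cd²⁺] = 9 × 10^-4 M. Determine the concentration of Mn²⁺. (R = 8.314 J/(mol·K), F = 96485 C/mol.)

From the Nernst equation, ln Q = nF(E° − E)/RT = 2×96485×(0.78 − 0.711)/(8.314×340) = 4.710, so Q = 111.
With Q = [Mn²⁺]/[Cd²⁺] and the known concentrations, [Mn²⁺] in the numerator gives [Mn²⁺] = 0.1 M.

0.1 M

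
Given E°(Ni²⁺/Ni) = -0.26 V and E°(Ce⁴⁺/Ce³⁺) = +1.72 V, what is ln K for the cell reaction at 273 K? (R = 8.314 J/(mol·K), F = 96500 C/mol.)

E°_cell = +1.72 − (-0.26) = 1.98 V, with n = 2 electrons transferred.
At equilibrium E = 0, so the Nernst equation gives ln K = nFE°/RT = (2)(96500)(1.98)/((8.314)(273)) = 168.36.

ln K = 168.4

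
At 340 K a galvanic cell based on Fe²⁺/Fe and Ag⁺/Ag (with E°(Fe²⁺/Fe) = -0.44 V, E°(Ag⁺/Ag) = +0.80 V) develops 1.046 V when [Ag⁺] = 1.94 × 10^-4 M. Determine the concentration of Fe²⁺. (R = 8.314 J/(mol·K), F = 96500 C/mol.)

0.021 M

From the Nernst equation, ln Q = nF(E° − E)/RT = 2×96500×(1.24 − 1.046)/(8.314×340) = 13.246, so Q = 5.66 × 10^5.
With Q = [Fe²⁺]/[Ag⁺]^2 and the known concentrations, [Fe²⁺] in the numerator gives [Fe²⁺] = 0.021 M.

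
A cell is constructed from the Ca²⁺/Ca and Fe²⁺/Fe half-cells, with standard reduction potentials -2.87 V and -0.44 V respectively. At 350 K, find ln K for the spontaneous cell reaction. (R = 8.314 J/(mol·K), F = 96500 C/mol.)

E°_cell = -0.44 − (-2.87) = 2.43 V, with n = 2 electrons transferred.
At equilibrium E = 0, so the Nernst equation gives ln K = nFE°/RT = (2)(96500)(2.43)/((8.314)(350)) = 161.17.

ln K = 161.2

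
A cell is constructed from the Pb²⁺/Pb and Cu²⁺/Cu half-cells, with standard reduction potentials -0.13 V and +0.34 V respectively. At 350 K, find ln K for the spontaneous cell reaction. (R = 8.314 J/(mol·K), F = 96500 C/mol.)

E°_cell = +0.34 − (-0.13) = 0.47 V, with n = 2 electrons transferred.
At equilibrium E = 0, so the Nernst equation gives ln K = nFE°/RT = (2)(96500)(0.47)/((8.314)(350)) = 31.17.

ln K = 31.2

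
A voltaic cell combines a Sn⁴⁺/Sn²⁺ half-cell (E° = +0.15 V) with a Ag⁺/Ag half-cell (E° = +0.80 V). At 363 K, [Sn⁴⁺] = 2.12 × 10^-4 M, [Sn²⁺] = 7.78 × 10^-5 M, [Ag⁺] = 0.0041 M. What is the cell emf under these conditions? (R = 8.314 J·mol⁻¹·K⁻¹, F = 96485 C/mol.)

0.462 V

The Ag⁺/Ag couple has the higher reduction potential and acts as the cathode, so E°_cell = +0.80 − (+0.15) = 0.65 V.
Balancing electrons gives n = 2; the reaction quotient is Q = [Sn⁴⁺]/([Sn²⁺]·[Ag⁺]^2) = 1.62 × 10^5.
E = E° − (RT/nF) ln Q = 0.65 − (8.314×363)/(2×96485) × (11.996) = 0.650 − 0.188 = 0.462 V.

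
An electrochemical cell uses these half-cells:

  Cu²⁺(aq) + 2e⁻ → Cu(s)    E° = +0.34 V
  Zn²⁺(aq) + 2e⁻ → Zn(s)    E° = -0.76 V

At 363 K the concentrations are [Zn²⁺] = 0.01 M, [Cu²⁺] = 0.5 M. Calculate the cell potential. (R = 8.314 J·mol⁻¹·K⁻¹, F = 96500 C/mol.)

The Cu²⁺/Cu couple has the higher reduction potential and acts as the cathode, so E°_cell = +0.34 − (-0.76) = 1.10 V.
Balancing electrons gives n = 2; the reaction quotient is Q = [Zn²⁺]/[Cu²⁺] = 0.0200.
E = E° − (RT/nF) ln Q = 1.10 − (8.314×363)/(2×96500) × (-3.912) = 1.100 + 0.061 = 1.161 V.

1.16 V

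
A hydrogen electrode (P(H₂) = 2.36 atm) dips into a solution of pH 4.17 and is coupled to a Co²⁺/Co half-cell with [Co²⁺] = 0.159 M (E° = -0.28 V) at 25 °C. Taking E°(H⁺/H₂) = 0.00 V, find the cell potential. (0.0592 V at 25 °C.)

0.046 V

The hydrogen couple is the cathode, so E°_cell = 0.28 V; n = 2.
[H⁺] = 10^(−4.17) = 6.8 × 10^-5 M, and Q = [Co²⁺]·P(H₂) / [H⁺]^2 = 8.21 × 10^7.
E = E° − (0.0592/2) log Q = 0.28 − (0.0592/2)(7.914) = 0.046 V.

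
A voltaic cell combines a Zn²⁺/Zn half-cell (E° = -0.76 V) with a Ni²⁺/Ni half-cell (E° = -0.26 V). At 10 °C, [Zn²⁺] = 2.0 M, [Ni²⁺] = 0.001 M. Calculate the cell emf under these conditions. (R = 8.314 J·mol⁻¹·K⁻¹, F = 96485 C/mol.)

The Ni²⁺/Ni couple has the higher reduction potential and acts as the cathode, so E°_cell = -0.26 − (-0.76) = 0.50 V.
Balancing electrons gives n = 2; the reaction quotient is Q = [Zn²⁺]/[Ni²⁺] = 2000.
E = E° − (RT/nF) ln Q = 0.50 − (8.314×283)/(2×96485) × (7.601) = 0.500 − 0.093 = 0.407 V.

0.407 V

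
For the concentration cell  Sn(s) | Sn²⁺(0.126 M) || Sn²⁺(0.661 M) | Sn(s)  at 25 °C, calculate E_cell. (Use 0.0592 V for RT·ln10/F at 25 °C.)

Both half-cells are Sn²⁺/Sn, so E°_cell = 0. The concentrated side is the cathode; the cell reaction moves Sn²⁺ from high to low concentration with n = 2.
Q = [Sn²⁺]_dilute/[Sn²⁺]_conc = 0.126/0.661 = 0.191.
E = 0 − (0.0592/2) log Q = −(0.0592/2)(-0.720) = 0.0213 V.

0.021 V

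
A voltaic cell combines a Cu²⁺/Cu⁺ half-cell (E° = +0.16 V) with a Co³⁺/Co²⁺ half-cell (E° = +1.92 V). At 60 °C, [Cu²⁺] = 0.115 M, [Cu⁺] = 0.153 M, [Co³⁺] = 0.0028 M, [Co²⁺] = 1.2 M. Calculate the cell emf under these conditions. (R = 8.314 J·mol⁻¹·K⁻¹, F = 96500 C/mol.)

The Co³⁺/Co²⁺ couple has the higher reduction potential and acts as the cathode, so E°_cell = +1.92 − (+0.16) = 1.76 V.
Balancing electrons gives n = 1; the reaction quotient is Q = [Cu²⁺]·[Co²⁺]/([Cu⁺]·[Co³⁺]) = 322.
E = E° − (RT/nF) ln Q = 1.76 − (8.314×333)/(1×96500) × (5.775) = 1.760 − 0.166 = 1.594 V.

1.59 V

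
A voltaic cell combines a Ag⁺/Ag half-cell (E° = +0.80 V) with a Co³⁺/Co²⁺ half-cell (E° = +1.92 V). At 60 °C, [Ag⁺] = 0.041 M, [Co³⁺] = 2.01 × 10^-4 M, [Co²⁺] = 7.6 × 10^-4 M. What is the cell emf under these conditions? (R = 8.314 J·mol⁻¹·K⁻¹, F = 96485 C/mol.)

1.17 V

The Co³⁺/Co²⁺ couple has the higher reduction potential and acts as the cathode, so E°_cell = +1.92 − (+0.80) = 1.12 V.
Balancing electrons gives n = 1; the reaction quotient is Q = [Ag⁺]·[Co²⁺]/[Co³⁺] = 0.155.
E = E° − (RT/nF) ln Q = 1.12 − (8.314×333)/(1×96485) × (-1.864) = 1.120 + 0.053 = 1.173 V.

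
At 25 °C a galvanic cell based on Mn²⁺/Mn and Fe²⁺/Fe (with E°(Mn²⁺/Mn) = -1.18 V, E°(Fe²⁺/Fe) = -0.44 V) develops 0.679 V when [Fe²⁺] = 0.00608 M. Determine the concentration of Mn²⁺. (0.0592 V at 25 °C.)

From the Nernst equation, log Q = n(E° − E)/0.0592 = 2(0.74 − 0.679)/0.0592 = 2.061, so Q = 115.
With Q = [Mn²⁺]/[Fe²⁺] and the known concentrations, [Mn²⁺] in the numerator gives [Mn²⁺] = 0.7 M.

0.7 M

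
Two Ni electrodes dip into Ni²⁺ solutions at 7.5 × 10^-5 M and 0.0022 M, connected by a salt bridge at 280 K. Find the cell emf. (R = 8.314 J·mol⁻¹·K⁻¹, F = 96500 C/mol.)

0.041 V

Both half-cells are Ni²⁺/Ni, so E°_cell = 0. The concentrated side is the cathode; the cell reaction moves Ni²⁺ from high to low concentration with n = 2.
Q = [Ni²⁺]_dilute/[Ni²⁺]_conc = 7.5 × 10^-5/0.0022 = 0.0341.
E = 0 − (RT/nF) ln Q = −((8.314×280)/(2×96500))(-3.379) = 0.0408 V.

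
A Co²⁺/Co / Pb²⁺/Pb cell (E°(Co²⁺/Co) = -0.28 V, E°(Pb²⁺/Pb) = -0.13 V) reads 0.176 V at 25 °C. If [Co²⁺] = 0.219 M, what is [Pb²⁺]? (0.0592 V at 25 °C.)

From the Nernst equation, log Q = n(E° − E)/0.0592 = 2(0.15 − 0.176)/0.0592 = -0.878, so Q = 0.132.
With Q = [Co²⁺]/[Pb²⁺] and the known concentrations, [Pb²⁺] in the denominator gives [Pb²⁺] = 1.7 M.

1.7 M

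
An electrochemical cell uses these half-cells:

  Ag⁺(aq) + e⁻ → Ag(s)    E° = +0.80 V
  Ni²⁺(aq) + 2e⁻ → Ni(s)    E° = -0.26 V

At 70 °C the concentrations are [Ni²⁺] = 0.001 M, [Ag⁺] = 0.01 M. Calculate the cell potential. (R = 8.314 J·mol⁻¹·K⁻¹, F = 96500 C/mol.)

1.03 V

The Ag⁺/Ag couple has the higher reduction potential and acts as the cathode, so E°_cell = +0.80 − (-0.26) = 1.06 V.
Balancing electrons gives n = 2; the reaction quotient is Q = [Ni²⁺]/[Ag⁺]^2 = 10.0.
E = E° − (RT/nF) ln Q = 1.06 − (8.314×343)/(2×96500) × (2.303) = 1.060 − 0.034 = 1.026 V.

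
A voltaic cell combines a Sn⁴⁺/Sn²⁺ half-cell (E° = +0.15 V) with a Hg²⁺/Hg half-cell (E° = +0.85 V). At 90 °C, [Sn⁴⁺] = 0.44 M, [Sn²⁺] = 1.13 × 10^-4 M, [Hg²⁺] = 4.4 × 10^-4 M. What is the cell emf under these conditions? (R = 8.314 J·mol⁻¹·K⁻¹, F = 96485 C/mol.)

0.450 V

The Hg²⁺/Hg couple has the higher reduction potential and acts as the cathode, so E°_cell = +0.85 − (+0.15) = 0.70 V.
Balancing electrons gives n = 2; the reaction quotient is Q = [Sn⁴⁺]/([Sn²⁺]·[Hg²⁺]) = 8.85 × 10^6.
E = E° − (RT/nF) ln Q = 0.70 − (8.314×363)/(2×96485) × (15.996) = 0.700 − 0.250 = 0.450 V.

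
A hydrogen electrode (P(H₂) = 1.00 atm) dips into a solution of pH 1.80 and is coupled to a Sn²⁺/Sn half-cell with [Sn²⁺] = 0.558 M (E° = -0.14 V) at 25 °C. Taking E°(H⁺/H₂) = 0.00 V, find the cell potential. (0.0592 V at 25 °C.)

The hydrogen couple is the cathode, so E°_cell = 0.14 V; n = 2.
[H⁺] = 10^(−1.80) = 0.016 M, and Q = [Sn²⁺]·P(H₂) / [H⁺]^2 = 2220.
E = E° − (0.0592/2) log Q = 0.14 − (0.0592/2)(3.347) = 0.041 V.

0.041 V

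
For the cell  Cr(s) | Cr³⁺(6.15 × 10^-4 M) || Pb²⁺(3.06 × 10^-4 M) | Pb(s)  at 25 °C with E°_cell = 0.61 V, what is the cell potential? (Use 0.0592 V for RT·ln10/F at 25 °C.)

0.569 V

Balancing electrons gives n = 6; the reaction quotient is Q = [Cr³⁺]^2/[Pb²⁺]^3 = 1.32 × 10^4.
At 25 °C, E = E° − (0.0592/n) log Q = 0.61 − (0.0592/6)(4.121) = 0.610 − 0.041 = 0.569 V.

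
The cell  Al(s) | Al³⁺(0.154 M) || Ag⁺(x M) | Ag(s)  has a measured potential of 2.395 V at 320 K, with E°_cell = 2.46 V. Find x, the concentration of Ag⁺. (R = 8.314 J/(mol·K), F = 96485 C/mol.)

From the Nernst equation, ln Q = nF(E° − E)/RT = 3×96485×(2.46 − 2.395)/(8.314×320) = 7.072, so Q = 1180.
With Q = [Al³⁺]/[Ag⁺]^3 and the known concentrations, [Ag⁺]^3 in the denominator gives [Ag⁺] = 0.051 M.

0.051 M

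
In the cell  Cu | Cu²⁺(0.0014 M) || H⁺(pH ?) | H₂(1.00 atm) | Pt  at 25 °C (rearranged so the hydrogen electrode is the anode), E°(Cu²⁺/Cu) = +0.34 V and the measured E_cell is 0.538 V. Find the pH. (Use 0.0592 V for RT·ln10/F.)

pH = 4.77

E°_cell = 0.34 V and n = 2.
log Q = n(E° − E)/0.0592 = 2×(0.34 − 0.538)/0.0592 = -6.689.
With Q = [H⁺]^2 / ([Cu²⁺]·P(H₂)), solving for [H⁺] gives log[H⁺] = -4.772, so pH = 4.77.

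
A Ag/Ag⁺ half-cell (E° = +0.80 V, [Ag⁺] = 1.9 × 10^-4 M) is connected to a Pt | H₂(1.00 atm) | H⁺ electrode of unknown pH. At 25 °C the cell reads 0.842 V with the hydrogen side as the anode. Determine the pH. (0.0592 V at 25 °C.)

E°_cell = 0.80 V and n = 2.
log Q = n(E° − E)/0.0592 = 2×(0.80 − 0.842)/0.0592 = -1.419.
With Q = [H⁺]^2 / ([Ag⁺]^2·P(H₂)), solving for [H⁺] gives log[H⁺] = -4.431, so pH = 4.43.

pH = 4.43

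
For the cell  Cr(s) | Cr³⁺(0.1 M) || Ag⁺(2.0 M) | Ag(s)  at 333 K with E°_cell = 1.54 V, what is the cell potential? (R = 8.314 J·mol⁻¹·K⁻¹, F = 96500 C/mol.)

1.58 V

Balancing electrons gives n = 3; the reaction quotient is Q = [Cr³⁺]/[Ag⁺]^3 = 0.0125.
E = E° − (RT/nF) ln Q = 1.54 − (8.314×333)/(3×96500) × (-4.382) = 1.540 + 0.042 = 1.582 V.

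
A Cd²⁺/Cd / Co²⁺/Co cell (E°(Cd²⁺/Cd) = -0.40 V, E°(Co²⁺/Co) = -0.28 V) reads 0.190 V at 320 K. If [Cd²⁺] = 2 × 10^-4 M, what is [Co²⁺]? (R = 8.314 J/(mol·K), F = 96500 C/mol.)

From the Nernst equation, ln Q = nF(E° − E)/RT = 2×96500×(0.12 − 0.190)/(8.314×320) = -5.078, so Q = 0.00623.
With Q = [Cd²⁺]/[Co²⁺] and the known concentrations, [Co²⁺] in the denominator gives [Co²⁺] = 0.032 M.

0.032 M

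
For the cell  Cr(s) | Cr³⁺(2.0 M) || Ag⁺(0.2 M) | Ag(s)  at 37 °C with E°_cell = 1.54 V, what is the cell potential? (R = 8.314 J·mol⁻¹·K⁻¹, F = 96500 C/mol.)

1.49 V

Balancing electrons gives n = 3; the reaction quotient is Q = [Cr³⁺]/[Ag⁺]^3 = 250.
E = E° − (RT/nF) ln Q = 1.54 − (8.314×310)/(3×96500) × (5.521) = 1.540 − 0.049 = 1.491 V.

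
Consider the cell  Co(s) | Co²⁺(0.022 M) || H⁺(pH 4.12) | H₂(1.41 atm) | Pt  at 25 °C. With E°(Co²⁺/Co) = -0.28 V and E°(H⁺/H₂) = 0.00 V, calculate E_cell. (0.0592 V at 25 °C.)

The hydrogen couple is the cathode, so E°_cell = 0.28 V; n = 2.
[H⁺] = 10^(−4.12) = 7.6 × 10^-5 M, and Q = [Co²⁺]·P(H₂) / [H⁺]^2 = 5.39 × 10^6.
E = E° − (0.0592/2) log Q = 0.28 − (0.0592/2)(6.732) = 0.081 V.

0.081 V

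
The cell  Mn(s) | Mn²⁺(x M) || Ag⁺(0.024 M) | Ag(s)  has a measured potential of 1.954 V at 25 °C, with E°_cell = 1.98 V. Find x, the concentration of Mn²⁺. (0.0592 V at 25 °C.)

From the Nernst equation, log Q = n(E° − E)/0.0592 = 2(1.98 − 1.954)/0.0592 = 0.878, so Q = 7.56.
With Q = [Mn²⁺]/[Ag⁺]^2 and the known concentrations, [Mn²⁺] in the numerator gives [Mn²⁺] = 0.0044 M.

0.0044 M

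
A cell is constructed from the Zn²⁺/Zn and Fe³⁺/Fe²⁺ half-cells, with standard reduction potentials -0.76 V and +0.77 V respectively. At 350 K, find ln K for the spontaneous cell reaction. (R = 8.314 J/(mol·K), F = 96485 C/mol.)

ln K = 101.5

E°_cell = +0.77 − (-0.76) = 1.53 V, with n = 2 electrons transferred.
At equilibrium E = 0, so the Nernst equation gives ln K = nFE°/RT = (2)(96485)(1.53)/((8.314)(350)) = 101.46.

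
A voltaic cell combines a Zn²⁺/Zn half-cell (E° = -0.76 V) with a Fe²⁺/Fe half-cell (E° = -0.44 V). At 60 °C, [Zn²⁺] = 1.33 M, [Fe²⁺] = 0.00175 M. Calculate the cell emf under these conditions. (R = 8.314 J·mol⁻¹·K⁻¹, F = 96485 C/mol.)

0.225 V

The Fe²⁺/Fe couple has the higher reduction potential and acts as the cathode, so E°_cell = -0.44 − (-0.76) = 0.32 V.
Balancing electrons gives n = 2; the reaction quotient is Q = [Zn²⁺]/[Fe²⁺] = 760.
E = E° − (RT/nF) ln Q = 0.32 − (8.314×333)/(2×96485) × (6.633) = 0.320 − 0.095 = 0.225 V.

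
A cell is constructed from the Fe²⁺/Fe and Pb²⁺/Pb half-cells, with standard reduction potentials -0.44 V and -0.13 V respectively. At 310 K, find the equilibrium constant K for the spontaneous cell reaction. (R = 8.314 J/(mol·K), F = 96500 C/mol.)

1.2 × 10^10

E°_cell = -0.13 − (-0.44) = 0.31 V, with n = 2 electrons transferred.
At equilibrium E = 0, so the Nernst equation gives ln K = nFE°/RT = (2)(96500)(0.31)/((8.314)(310)) = 23.21.
K = e^23.21 = 1.2 × 10^10.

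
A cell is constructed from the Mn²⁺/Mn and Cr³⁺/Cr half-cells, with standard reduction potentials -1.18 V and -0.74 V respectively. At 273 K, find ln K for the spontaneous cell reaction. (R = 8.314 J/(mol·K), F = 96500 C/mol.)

E°_cell = -0.74 − (-1.18) = 0.44 V, with n = 6 electrons transferred.
At equilibrium E = 0, so the Nernst equation gives ln K = nFE°/RT = (6)(96500)(0.44)/((8.314)(273)) = 112.24.

ln K = 112.2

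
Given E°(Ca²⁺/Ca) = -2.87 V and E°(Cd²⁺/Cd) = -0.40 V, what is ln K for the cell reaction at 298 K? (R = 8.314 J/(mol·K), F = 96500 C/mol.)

E°_cell = -0.40 − (-2.87) = 2.47 V, with n = 2 electrons transferred.
At equilibrium E = 0, so the Nernst equation gives ln K = nFE°/RT = (2)(96500)(2.47)/((8.314)(298)) = 192.41.

ln K = 192.4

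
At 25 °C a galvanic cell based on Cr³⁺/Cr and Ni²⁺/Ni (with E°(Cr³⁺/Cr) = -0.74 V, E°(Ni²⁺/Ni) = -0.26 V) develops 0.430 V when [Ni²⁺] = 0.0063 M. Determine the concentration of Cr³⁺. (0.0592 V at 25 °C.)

0.17 M

From the Nernst equation, log Q = n(E° − E)/0.0592 = 6(0.48 − 0.430)/0.0592 = 5.068, so Q = 1.17 × 10^5.
With Q = [Cr³⁺]^2/[Ni²⁺]^3 and the known concentrations, [Cr³⁺]^2 in the numerator gives [Cr³⁺] = 0.17 M.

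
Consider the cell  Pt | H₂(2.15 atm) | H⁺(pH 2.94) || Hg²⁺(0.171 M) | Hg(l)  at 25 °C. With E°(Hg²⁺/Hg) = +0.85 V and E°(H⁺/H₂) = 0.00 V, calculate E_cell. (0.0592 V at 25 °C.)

The Hg²⁺/Hg couple is the cathode, so E°_cell = 0.85 V; n = 2.
[H⁺] = 10^(−2.94) = 0.0011 M, and Q = [H⁺]^2 / ([Hg²⁺]·P(H₂)) = 3.59 × 10^-6.
E = E° − (0.0592/2) log Q = 0.85 − (0.0592/2)(-5.445) = 1.011 V.

1.01 V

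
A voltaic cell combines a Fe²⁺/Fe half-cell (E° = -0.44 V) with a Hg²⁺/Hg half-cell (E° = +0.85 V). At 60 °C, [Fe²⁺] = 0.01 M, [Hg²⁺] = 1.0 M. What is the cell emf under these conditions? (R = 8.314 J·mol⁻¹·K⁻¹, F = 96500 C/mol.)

1.36 V

The Hg²⁺/Hg couple has the higher reduction potential and acts as the cathode, so E°_cell = +0.85 − (-0.44) = 1.29 V.
Balancing electrons gives n = 2; the reaction quotient is Q = [Fe²⁺]/[Hg²⁺] = 0.0100.
E = E° − (RT/nF) ln Q = 1.29 − (8.314×333)/(2×96500) × (-4.605) = 1.290 + 0.066 = 1.356 V.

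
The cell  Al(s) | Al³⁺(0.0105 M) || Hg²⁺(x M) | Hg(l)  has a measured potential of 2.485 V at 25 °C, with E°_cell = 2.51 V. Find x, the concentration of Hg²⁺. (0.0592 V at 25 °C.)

0.0069 M

From the Nernst equation, log Q = n(E° − E)/0.0592 = 6(2.51 − 2.485)/0.0592 = 2.534, so Q = 342.
With Q = [Al³⁺]^2/[Hg²⁺]^3 and the known concentrations, [Hg²⁺]^3 in the denominator gives [Hg²⁺] = 0.0069 M.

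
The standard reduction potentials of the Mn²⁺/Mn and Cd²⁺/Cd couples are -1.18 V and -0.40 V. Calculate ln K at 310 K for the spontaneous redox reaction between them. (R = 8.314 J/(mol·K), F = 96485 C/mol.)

E°_cell = -0.40 − (-1.18) = 0.78 V, with n = 2 electrons transferred.
At equilibrium E = 0, so the Nernst equation gives ln K = nFE°/RT = (2)(96485)(0.78)/((8.314)(310)) = 58.40.

ln K = 58.4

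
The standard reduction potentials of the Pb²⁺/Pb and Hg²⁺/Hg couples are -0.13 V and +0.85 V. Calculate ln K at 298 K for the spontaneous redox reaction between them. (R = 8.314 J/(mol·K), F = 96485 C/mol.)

E°_cell = +0.85 − (-0.13) = 0.98 V, with n = 2 electrons transferred.
At equilibrium E = 0, so the Nernst equation gives ln K = nFE°/RT = (2)(96485)(0.98)/((8.314)(298)) = 76.33.

ln K = 76.3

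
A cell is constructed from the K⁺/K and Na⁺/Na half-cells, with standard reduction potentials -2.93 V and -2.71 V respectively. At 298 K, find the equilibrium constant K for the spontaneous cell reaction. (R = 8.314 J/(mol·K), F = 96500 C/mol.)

5300

E°_cell = -2.71 − (-2.93) = 0.22 V, with n = 1 electron transferred.
At equilibrium E = 0, so the Nernst equation gives ln K = nFE°/RT = (1)(96500)(0.22)/((8.314)(298)) = 8.57.
K = e^8.57 = 5300.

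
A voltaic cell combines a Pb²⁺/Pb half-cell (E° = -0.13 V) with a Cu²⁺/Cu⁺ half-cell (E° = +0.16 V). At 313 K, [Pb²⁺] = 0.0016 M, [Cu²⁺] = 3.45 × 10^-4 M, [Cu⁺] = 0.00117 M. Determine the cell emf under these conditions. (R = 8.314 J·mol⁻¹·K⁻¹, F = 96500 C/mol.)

0.344 V

The Cu²⁺/Cu⁺ couple has the higher reduction potential and acts as the cathode, so E°_cell = +0.16 − (-0.13) = 0.29 V.
Balancing electrons gives n = 2; the reaction quotient is Q = [Pb²⁺]·[Cu⁺]^2/[Cu²⁺]^2 = 0.0184.
E = E° − (RT/nF) ln Q = 0.29 − (8.314×313)/(2×96500) × (-3.995) = 0.290 + 0.054 = 0.344 V.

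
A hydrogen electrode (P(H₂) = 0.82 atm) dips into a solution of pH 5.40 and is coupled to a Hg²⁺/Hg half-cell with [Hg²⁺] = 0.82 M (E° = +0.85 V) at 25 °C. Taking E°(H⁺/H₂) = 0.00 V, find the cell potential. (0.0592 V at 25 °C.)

The Hg²⁺/Hg couple is the cathode, so E°_cell = 0.85 V; n = 2.
[H⁺] = 10^(−5.40) = 4 × 10^-6 M, and Q = [H⁺]^2 / ([Hg²⁺]·P(H₂)) = 2.36 × 10^-11.
E = E° − (0.0592/2) log Q = 0.85 − (0.0592/2)(-10.628) = 1.165 V.

1.16 V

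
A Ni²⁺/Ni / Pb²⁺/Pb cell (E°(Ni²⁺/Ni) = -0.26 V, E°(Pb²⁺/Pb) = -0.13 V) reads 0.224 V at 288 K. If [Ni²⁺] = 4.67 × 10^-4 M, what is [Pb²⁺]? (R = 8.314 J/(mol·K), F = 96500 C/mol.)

0.91 M

From the Nernst equation, ln Q = nF(E° − E)/RT = 2×96500×(0.13 − 0.224)/(8.314×288) = -7.577, so Q = 5.12 × 10^-4.
With Q = [Ni²⁺]/[Pb²⁺] and the known concentrations, [Pb²⁺] in the denominator gives [Pb²⁺] = 0.91 M.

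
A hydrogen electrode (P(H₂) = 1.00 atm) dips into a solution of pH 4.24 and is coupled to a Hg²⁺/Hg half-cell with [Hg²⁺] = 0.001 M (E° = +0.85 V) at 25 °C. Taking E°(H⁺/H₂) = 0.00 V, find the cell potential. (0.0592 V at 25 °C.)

1.01 V

The Hg²⁺/Hg couple is the cathode, so E°_cell = 0.85 V; n = 2.
[H⁺] = 10^(−4.24) = 5.8 × 10^-5 M, and Q = [H⁺]^2 / ([Hg²⁺]·P(H₂)) = 3.31 × 10^-6.
E = E° − (0.0592/2) log Q = 0.85 − (0.0592/2)(-5.480) = 1.012 V.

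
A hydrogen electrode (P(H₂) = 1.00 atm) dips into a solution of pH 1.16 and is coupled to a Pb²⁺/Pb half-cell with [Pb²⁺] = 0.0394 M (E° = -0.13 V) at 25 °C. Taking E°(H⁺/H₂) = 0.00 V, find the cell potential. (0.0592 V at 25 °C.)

The hydrogen couple is the cathode, so E°_cell = 0.13 V; n = 2.
[H⁺] = 10^(−1.16) = 0.069 M, and Q = [Pb²⁺]·P(H₂) / [H⁺]^2 = 8.23.
E = E° − (0.0592/2) log Q = 0.13 − (0.0592/2)(0.915) = 0.103 V.

0.10 V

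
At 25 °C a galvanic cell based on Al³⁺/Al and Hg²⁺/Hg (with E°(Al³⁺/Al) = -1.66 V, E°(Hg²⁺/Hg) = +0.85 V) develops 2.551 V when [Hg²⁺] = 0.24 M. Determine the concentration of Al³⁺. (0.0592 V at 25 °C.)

9.8 × 10^-4 M

From the Nernst equation, log Q = n(E° − E)/0.0592 = 6(2.51 − 2.551)/0.0592 = -4.155, so Q = 6.99 × 10^-5.
With Q = [Al³⁺]^2/[Hg²⁺]^3 and the known concentrations, [Al³⁺]^2 in the numerator gives [Al³⁺] = 9.8 × 10^-4 M.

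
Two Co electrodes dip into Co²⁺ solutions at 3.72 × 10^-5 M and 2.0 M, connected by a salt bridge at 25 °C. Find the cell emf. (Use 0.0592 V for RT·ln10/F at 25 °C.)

Both half-cells are Co²⁺/Co, so E°_cell = 0. The concentrated side is the cathode; the cell reaction moves Co²⁺ from high to low concentration with n = 2.
Q = [Co²⁺]_dilute/[Co²⁺]_conc = 3.72 × 10^-5/2.0 = 1.86 × 10^-5.
E = 0 − (0.0592/2) log Q = −(0.0592/2)(-4.730) = 0.1400 V.

0.14 V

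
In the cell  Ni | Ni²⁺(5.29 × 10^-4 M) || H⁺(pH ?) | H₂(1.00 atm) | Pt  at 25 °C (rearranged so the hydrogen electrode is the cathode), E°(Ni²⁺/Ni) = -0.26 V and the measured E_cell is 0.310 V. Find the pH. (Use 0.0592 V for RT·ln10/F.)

pH = 0.79

E°_cell = 0.26 V and n = 2.
log Q = n(E° − E)/0.0592 = 2×(0.26 − 0.310)/0.0592 = -1.689.
With Q = [Ni²⁺]·P(H₂) / [H⁺]^2, solving for [H⁺] gives log[H⁺] = -0.794, so pH = 0.79.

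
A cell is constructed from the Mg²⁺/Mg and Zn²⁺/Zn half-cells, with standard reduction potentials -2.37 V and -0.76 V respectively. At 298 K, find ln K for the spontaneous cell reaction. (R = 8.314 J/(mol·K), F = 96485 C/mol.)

E°_cell = -0.76 − (-2.37) = 1.61 V, with n = 2 electrons transferred.
At equilibrium E = 0, so the Nernst equation gives ln K = nFE°/RT = (2)(96485)(1.61)/((8.314)(298)) = 125.40.

ln K = 125.4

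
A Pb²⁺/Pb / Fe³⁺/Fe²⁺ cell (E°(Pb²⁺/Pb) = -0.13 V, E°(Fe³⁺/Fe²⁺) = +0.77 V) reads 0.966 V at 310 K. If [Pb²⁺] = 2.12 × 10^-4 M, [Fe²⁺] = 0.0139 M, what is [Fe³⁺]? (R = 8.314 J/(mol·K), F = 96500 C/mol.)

0.0024 M

From the Nernst equation, ln Q = nF(E° − E)/RT = 2×96500×(0.90 − 0.966)/(8.314×310) = -4.942, so Q = 0.00714.
With Q = [Pb²⁺]·[Fe²⁺]^2/[Fe³⁺]^2 and the known concentrations, [Fe³⁺]^2 in the denominator gives [Fe³⁺] = 0.0024 M.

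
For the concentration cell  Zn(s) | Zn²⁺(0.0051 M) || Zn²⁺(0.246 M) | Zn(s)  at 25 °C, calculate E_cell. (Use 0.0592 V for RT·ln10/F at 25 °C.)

Both half-cells are Zn²⁺/Zn, so E°_cell = 0. The concentrated side is the cathode; the cell reaction moves Zn²⁺ from high to low concentration with n = 2.
Q = [Zn²⁺]_dilute/[Zn²⁺]_conc = 0.0051/0.246 = 0.0207.
E = 0 − (0.0592/2) log Q = −(0.0592/2)(-1.683) = 0.0498 V.

0.050 V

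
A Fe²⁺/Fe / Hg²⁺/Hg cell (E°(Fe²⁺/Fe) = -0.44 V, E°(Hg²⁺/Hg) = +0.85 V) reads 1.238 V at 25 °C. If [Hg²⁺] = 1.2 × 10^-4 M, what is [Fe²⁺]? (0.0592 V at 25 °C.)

From the Nernst equation, log Q = n(E° − E)/0.0592 = 2(1.29 − 1.238)/0.0592 = 1.757, so Q = 57.1.
With Q = [Fe²⁺]/[Hg²⁺] and the known concentrations, [Fe²⁺] in the numerator gives [Fe²⁺] = 0.0069 M.

0.0069 M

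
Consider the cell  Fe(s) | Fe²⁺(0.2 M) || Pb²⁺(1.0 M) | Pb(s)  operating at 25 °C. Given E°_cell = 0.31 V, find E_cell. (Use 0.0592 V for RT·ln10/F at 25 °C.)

0.331 V

Balancing electrons gives n = 2; the reaction quotient is Q = [Fe²⁺]/[Pb²⁺] = 0.200.
At 25 °C, E = E° − (0.0592/n) log Q = 0.31 − (0.0592/2)(-0.699) = 0.310 + 0.021 = 0.331 V.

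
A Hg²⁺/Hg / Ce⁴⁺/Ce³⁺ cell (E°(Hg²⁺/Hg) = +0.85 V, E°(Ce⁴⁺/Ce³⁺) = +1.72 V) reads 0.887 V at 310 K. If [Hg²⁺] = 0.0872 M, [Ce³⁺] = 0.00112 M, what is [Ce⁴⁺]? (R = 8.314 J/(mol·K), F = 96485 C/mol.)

From the Nernst equation, ln Q = nF(E° − E)/RT = 2×96485×(0.87 − 0.887)/(8.314×310) = -1.273, so Q = 0.280.
With Q = [Hg²⁺]·[Ce³⁺]^2/[Ce⁴⁺]^2 and the known concentrations, [Ce⁴⁺]^2 in the denominator gives [Ce⁴⁺] = 6.2 × 10^-4 M.

6.2 × 10^-4 M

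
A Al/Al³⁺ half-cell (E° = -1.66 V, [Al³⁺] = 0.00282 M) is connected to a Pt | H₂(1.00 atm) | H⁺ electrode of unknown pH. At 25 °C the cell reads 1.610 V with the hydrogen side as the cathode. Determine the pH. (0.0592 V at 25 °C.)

pH = 1.69

E°_cell = 1.66 V and n = 6.
log Q = n(E° − E)/0.0592 = 6×(1.66 − 1.610)/0.0592 = 5.068.
With Q = [Al³⁺]^2·P(H₂)^3 / [H⁺]^6, solving for [H⁺] gives log[H⁺] = -1.695, so pH = 1.69.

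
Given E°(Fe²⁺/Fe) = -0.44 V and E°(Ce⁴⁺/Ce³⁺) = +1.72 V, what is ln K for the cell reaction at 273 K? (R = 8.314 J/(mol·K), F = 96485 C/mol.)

ln K = 183.6

E°_cell = +1.72 − (-0.44) = 2.16 V, with n = 2 electrons transferred.
At equilibrium E = 0, so the Nernst equation gives ln K = nFE°/RT = (2)(96485)(2.16)/((8.314)(273)) = 183.64.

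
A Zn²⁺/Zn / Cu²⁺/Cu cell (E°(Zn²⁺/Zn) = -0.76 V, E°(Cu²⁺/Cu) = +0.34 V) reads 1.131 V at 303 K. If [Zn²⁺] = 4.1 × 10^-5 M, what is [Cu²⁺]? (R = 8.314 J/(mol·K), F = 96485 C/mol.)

4.4 × 10^-4 M

From the Nernst equation, ln Q = nF(E° − E)/RT = 2×96485×(1.10 − 1.131)/(8.314×303) = -2.375, so Q = 0.0930.
With Q = [Zn²⁺]/[Cu²⁺] and the known concentrations, [Cu²⁺] in the denominator gives [Cu²⁺] = 4.4 × 10^-4 M.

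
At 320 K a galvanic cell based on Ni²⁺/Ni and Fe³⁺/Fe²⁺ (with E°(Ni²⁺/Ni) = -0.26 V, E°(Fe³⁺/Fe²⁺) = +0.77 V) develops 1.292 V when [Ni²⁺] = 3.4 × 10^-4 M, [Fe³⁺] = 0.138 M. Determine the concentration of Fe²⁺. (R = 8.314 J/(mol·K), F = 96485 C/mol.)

5.6 × 10^-4 M

From the Nernst equation, ln Q = nF(E° − E)/RT = 2×96485×(1.03 − 1.292)/(8.314×320) = -19.003, so Q = 5.58 × 10^-9.
With Q = [Ni²⁺]·[Fe²⁺]^2/[Fe³⁺]^2 and the known concentrations, [Fe²⁺]^2 in the numerator gives [Fe²⁺] = 5.6 × 10^-4 M.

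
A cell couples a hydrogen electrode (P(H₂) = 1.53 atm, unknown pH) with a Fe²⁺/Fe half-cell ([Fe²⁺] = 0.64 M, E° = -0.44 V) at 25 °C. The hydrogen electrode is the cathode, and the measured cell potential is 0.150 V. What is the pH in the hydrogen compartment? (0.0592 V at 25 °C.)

pH = 4.90

E°_cell = 0.44 V and n = 2.
log Q = n(E° − E)/0.0592 = 2×(0.44 − 0.150)/0.0592 = 9.797.
With Q = [Fe²⁺]·P(H₂) / [H⁺]^2, solving for [H⁺] gives log[H⁺] = -4.903, so pH = 4.90.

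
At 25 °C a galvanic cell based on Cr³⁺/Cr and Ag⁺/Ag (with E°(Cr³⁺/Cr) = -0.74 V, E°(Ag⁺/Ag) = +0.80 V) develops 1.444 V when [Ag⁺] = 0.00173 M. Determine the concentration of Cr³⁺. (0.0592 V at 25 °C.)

From the Nernst equation, log Q = n(E° − E)/0.0592 = 3(1.54 − 1.444)/0.0592 = 4.865, so Q = 7.33 × 10^4.
With Q = [Cr³⁺]/[Ag⁺]^3 and the known concentrations, [Cr³⁺] in the numerator gives [Cr³⁺] = 3.8 × 10^-4 M.

3.8 × 10^-4 M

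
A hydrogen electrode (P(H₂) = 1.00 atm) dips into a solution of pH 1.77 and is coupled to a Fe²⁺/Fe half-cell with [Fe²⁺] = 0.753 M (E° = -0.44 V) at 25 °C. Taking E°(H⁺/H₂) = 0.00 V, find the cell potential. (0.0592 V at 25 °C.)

The hydrogen couple is the cathode, so E°_cell = 0.44 V; n = 2.
[H⁺] = 10^(−1.77) = 0.017 M, and Q = [Fe²⁺]·P(H₂) / [H⁺]^2 = 2610.
E = E° − (0.0592/2) log Q = 0.44 − (0.0592/2)(3.417) = 0.339 V.

0.34 V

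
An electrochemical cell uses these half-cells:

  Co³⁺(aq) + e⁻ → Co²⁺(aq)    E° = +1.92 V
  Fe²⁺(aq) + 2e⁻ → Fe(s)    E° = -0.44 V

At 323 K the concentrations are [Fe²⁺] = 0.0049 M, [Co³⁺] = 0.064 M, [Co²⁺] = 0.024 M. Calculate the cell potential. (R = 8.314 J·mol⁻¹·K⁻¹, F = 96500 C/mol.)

2.46 V

The Co³⁺/Co²⁺ couple has the higher reduction potential and acts as the cathode, so E°_cell = +1.92 − (-0.44) = 2.36 V.
Balancing electrons gives n = 2; the reaction quotient is Q = [Fe²⁺]·[Co²⁺]^2/[Co³⁺]^2 = 6.89 × 10^-4.
E = E° − (RT/nF) ln Q = 2.36 − (8.314×323)/(2×96500) × (-7.280) = 2.360 + 0.101 = 2.461 V.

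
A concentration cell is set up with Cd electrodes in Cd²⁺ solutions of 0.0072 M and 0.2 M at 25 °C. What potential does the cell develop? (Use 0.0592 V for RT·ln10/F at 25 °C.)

Both half-cells are Cd²⁺/Cd, so E°_cell = 0. The concentrated side is the cathode; the cell reaction moves Cd²⁺ from high to low concentration with n = 2.
Q = [Cd²⁺]_dilute/[Cd²⁺]_conc = 0.0072/0.2 = 0.0360.
E = 0 − (0.0592/2) log Q = −(0.0592/2)(-1.444) = 0.0427 V.

0.043 V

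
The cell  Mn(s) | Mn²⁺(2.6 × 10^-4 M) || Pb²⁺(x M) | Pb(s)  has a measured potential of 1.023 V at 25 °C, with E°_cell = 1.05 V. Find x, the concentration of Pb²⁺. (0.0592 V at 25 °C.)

From the Nernst equation, log Q = n(E° − E)/0.0592 = 2(1.05 − 1.023)/0.0592 = 0.912, so Q = 8.17.
With Q = [Mn²⁺]/[Pb²⁺] and the known concentrations, [Pb²⁺] in the denominator gives [Pb²⁺] = 3.2 × 10^-5 M.

3.2 × 10^-5 M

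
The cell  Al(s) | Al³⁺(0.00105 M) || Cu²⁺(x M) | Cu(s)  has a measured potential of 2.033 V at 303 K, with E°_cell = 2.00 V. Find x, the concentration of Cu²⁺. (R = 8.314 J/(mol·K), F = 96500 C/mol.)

0.13 M

From the Nernst equation, ln Q = nF(E° − E)/RT = 6×96500×(2.00 − 2.033)/(8.314×303) = -7.585, so Q = 5.08 × 10^-4.
With Q = [Al³⁺]^2/[Cu²⁺]^3 and the known concentrations, [Cu²⁺]^3 in the denominator gives [Cu²⁺] = 0.13 M.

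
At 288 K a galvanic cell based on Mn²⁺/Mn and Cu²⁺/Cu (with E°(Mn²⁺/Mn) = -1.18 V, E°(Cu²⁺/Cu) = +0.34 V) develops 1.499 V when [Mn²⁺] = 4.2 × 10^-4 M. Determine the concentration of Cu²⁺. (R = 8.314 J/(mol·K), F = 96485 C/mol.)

7.7 × 10^-5 M

From the Nernst equation, ln Q = nF(E° − E)/RT = 2×96485×(1.52 − 1.499)/(8.314×288) = 1.692, so Q = 5.43.
With Q = [Mn²⁺]/[Cu²⁺] and the known concentrations, [Cu²⁺] in the denominator gives [Cu²⁺] = 7.7 × 10^-5 M.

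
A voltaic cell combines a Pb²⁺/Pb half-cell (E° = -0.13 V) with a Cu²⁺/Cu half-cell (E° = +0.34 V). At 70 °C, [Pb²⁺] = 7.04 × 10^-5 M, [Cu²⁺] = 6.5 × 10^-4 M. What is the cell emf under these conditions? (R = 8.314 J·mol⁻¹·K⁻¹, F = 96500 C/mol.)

The Cu²⁺/Cu couple has the higher reduction potential and acts as the cathode, so E°_cell = +0.34 − (-0.13) = 0.47 V.
Balancing electrons gives n = 2; the reaction quotient is Q = [Pb²⁺]/[Cu²⁺] = 0.108.
E = E° − (RT/nF) ln Q = 0.47 − (8.314×343)/(2×96500) × (-2.223) = 0.470 + 0.033 = 0.503 V.

0.503 V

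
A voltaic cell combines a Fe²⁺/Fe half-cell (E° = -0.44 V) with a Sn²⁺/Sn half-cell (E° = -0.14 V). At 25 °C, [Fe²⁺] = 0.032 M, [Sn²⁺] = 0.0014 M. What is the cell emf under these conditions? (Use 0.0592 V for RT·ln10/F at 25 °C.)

0.260 V

The Sn²⁺/Sn couple has the higher reduction potential and acts as the cathode, so E°_cell = -0.14 − (-0.44) = 0.30 V.
Balancing electrons gives n = 2; the reaction quotient is Q = [Fe²⁺]/[Sn²⁺] = 22.9.
At 25 °C, E = E° − (0.0592/n) log Q = 0.30 − (0.0592/2)(1.359) = 0.300 − 0.040 = 0.260 V.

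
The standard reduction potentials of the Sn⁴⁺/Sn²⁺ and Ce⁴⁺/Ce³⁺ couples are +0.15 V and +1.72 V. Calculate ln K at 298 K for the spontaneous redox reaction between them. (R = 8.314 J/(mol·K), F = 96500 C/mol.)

ln K = 122.3

E°_cell = +1.72 − (+0.15) = 1.57 V, with n = 2 electrons transferred.
At equilibrium E = 0, so the Nernst equation gives ln K = nFE°/RT = (2)(96500)(1.57)/((8.314)(298)) = 122.30.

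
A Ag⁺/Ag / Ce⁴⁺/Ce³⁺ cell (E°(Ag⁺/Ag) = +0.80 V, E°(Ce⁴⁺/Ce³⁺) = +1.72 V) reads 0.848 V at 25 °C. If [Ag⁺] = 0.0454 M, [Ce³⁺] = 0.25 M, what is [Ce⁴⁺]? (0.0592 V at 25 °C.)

6.9 × 10^-4 M

From the Nernst equation, log Q = n(E° − E)/0.0592 = 1(0.92 − 0.848)/0.0592 = 1.216, so Q = 16.5.
With Q = [Ag⁺]·[Ce³⁺]/[Ce⁴⁺] and the known concentrations, [Ce⁴⁺] in the denominator gives [Ce⁴⁺] = 6.9 × 10^-4 M.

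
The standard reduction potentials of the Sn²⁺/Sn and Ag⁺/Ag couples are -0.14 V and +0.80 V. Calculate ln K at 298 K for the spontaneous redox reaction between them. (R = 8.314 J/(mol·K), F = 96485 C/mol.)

E°_cell = +0.80 − (-0.14) = 0.94 V, with n = 2 electrons transferred.
At equilibrium E = 0, so the Nernst equation gives ln K = nFE°/RT = (2)(96485)(0.94)/((8.314)(298)) = 73.21.

ln K = 73.2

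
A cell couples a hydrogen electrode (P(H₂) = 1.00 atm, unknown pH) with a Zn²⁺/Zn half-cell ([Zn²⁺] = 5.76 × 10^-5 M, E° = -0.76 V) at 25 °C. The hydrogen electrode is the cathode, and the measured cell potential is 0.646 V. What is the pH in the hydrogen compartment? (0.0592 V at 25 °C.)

E°_cell = 0.76 V and n = 2.
log Q = n(E° − E)/0.0592 = 2×(0.76 − 0.646)/0.0592 = 3.851.
With Q = [Zn²⁺]·P(H₂) / [H⁺]^2, solving for [H⁺] gives log[H⁺] = -4.045, so pH = 4.05.

pH = 4.05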